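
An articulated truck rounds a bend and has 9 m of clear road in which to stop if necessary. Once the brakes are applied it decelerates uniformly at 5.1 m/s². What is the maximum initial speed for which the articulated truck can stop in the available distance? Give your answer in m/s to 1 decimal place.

Maximum speed ≈ 9.6 m/s

v²/(2a) = d ⇒ v = √(2 × 5.100 × 9) = √91.80 = 9.5812 m/s.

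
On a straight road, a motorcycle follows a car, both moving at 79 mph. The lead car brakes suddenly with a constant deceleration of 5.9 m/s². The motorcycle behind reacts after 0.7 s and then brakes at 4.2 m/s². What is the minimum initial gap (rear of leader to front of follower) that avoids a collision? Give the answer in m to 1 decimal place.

79 mph × 0.44704 = 35.3162 m/s.
Leader travels v²/(2a_L) = 1247.234 / 11.800 = 105.698 m before stopping.
Follower covers v·t_r = 35.3162 × 0.7 = 24.721 m while reacting, then v²/(2a_F) = 1247.234 / 8.400 = 148.480 m while braking, for a total of 24.721 + 148.480 = 173.201 m.
Since a_F ≤ a_L and the follower starts braking later, the follower is never slower than the leader, so the closest approach is when both have stopped.
Minimum gap = 173.201 − 105.698 = 67.503 m.

Minimum gap ≈ 67.5 m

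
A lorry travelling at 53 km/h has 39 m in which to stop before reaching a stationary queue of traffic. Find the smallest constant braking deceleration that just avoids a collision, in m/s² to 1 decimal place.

Required deceleration ≈ 2.8 m/s²

53 km/h ÷ 3.6 = 14.7222 m/s.
v² = 2a·d ⇒ a = v²/(2d) = 14.7222² / (2 × 39.000) = 216.743 / 78.000 = 2.7788 m/s².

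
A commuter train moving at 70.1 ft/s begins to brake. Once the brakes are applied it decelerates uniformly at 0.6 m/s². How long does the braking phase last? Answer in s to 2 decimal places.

Braking time ≈ 35.61 s

70.1 ft/s × 0.3048 = 21.3665 m/s.
Braking time = v/a = 21.3665 / 0.600 = 35.611 s.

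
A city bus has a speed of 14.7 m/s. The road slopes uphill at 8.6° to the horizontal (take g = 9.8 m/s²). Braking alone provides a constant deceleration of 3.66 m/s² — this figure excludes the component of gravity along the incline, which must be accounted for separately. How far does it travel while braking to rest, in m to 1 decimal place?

Braking distance ≈ 21.1 m

Gravity along the uphill slope adds to the braking deceleration: a_eff = 3.660 + 9.8·sin 8.6° = 3.660 + 1.465 = 5.125 m/s².
Braking distance = v²/(2a) = 14.7000² / (2 × 5.125) = 216.090 / 10.250 = 21.082 m.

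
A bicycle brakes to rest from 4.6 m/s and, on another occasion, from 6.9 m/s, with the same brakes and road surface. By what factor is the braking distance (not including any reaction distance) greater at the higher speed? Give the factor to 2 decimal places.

Braking distance d = v²/(2a), so with a fixed, d ∝ v².
Factor = (6.9/4.6)² = 1.5000² = 2.2500.

Factor ≈ 2.25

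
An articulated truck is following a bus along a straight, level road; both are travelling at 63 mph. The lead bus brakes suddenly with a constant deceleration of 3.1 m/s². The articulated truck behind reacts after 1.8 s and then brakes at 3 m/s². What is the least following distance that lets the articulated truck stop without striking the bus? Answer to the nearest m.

63 mph × 0.44704 = 28.1635 m/s.
Leader travels v²/(2a_L) = 793.183 / 6.200 = 127.933 m before stopping.
Follower covers v·t_r = 28.1635 × 1.8 = 50.694 m while reacting, then v²/(2a_F) = 793.183 / 6.000 = 132.197 m while braking, for a total of 50.694 + 132.197 = 182.891 m.
Since a_F ≤ a_L and the follower starts braking later, the follower is never slower than the leader, so the closest approach is when both have stopped.
Minimum gap = 182.891 − 127.933 = 54.958 m.

Minimum gap ≈ 55 m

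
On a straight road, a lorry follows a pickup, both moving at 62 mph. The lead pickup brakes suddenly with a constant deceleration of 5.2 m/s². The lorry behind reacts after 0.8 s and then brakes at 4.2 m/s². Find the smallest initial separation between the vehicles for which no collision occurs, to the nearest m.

62 mph × 0.44704 = 27.7165 m/s.
Leader travels v²/(2a_L) = 768.204 / 10.400 = 73.866 m before stopping.
Follower covers v·t_r = 27.7165 × 0.8 = 22.173 m while reacting, then v²/(2a_F) = 768.204 / 8.400 = 91.453 m while braking, for a total of 22.173 + 91.453 = 113.626 m.
Since a_F ≤ a_L and the follower starts braking later, the follower is never slower than the leader, so the closest approach is when both have stopped.
Minimum gap = 113.626 − 73.866 = 39.760 m.

Minimum gap ≈ 40 m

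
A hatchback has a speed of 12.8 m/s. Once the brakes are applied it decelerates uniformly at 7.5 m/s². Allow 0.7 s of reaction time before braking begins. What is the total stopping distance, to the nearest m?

Reaction distance = v·t_r = 12.8000 × 0.7 = 8.960 m.
Braking distance = v²/(2a) = 12.8000² / (2 × 7.500) = 163.840 / 15.000 = 10.923 m.
Total = 8.960 + 10.923 = 19.883 m.

Total stopping distance ≈ 20 m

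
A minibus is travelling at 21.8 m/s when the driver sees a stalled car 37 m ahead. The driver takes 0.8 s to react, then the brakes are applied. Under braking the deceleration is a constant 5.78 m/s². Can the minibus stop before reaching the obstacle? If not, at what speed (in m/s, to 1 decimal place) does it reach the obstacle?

No — it strikes the obstacle at 15.8 m/s

Reaction distance = 21.8000 × 0.8 = 17.440 m.
Braking distance needed to stop: v²/(2a) = 475.240 / 11.560 = 41.111 m, so total needed = 17.440 + 41.111 = 58.551 m > 37 m — it cannot stop.
Distance remaining when braking begins: 37 − 17.440 = 19.560 m.
v² = v₀² − 2a·d = 475.240 − 2 × 5.780 × 19.560 = 249.126 m²/s².
v = √249.126 = 15.784 m/s.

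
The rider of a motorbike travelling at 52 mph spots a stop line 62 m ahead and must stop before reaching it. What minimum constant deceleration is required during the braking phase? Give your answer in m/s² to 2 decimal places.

52 mph × 0.44704 = 23.2461 m/s.
v² = 2a·d ⇒ a = v²/(2d) = 23.2461² / (2 × 62.000) = 540.381 / 124.000 = 4.3579 m/s².

Required deceleration ≈ 4.36 m/s²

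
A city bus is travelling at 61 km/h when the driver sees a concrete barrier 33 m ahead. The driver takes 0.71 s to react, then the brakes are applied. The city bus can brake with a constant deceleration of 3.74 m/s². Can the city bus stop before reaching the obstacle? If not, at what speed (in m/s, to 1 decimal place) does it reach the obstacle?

No — it strikes the obstacle at 11.4 m/s

61 km/h ÷ 3.6 = 16.9444 m/s.
Reaction distance = 16.9444 × 0.71 = 12.031 m.
Braking distance needed to stop: v²/(2a) = 287.113 / 7.480 = 38.384 m, so total needed = 12.031 + 38.384 = 50.415 m > 33 m — it cannot stop.
Distance remaining when braking begins: 33 − 12.031 = 20.969 m.
v² = v₀² − 2a·d = 287.113 − 2 × 3.740 × 20.969 = 130.265 m²/s².
v = √130.265 = 11.413 m/s.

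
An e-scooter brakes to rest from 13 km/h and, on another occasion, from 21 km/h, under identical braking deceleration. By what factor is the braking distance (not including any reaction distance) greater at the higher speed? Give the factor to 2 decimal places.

Factor ≈ 2.61

Braking distance d = v²/(2a), so with a fixed, d ∝ v².
Factor = (21/13)² = 1.6154² = 2.6095.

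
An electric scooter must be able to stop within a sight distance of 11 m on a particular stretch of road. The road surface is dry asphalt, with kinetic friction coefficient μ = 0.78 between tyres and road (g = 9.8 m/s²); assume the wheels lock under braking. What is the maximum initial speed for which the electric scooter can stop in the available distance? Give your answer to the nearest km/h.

a = μg = 0.78 × 9.8 = 7.644 m/s².
v²/(2a) = d ⇒ v = √(2 × 7.644 × 11) = √168.17 = 12.9680 m/s.
12.9680 m/s × 3.6 = 46.685 km/h.

Maximum speed ≈ 47 km/h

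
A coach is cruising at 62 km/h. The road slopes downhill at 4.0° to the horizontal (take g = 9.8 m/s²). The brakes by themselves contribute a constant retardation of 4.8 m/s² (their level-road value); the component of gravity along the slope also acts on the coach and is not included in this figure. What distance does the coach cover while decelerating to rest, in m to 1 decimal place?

Braking distance ≈ 36.0 m

62 km/h ÷ 3.6 = 17.2222 m/s.
Gravity along the downhill slope reduces the braking deceleration: a_eff = 4.800 − 9.8·sin 4.0° = 4.800 − 0.684 = 4.116 m/s².
Braking distance = v²/(2a) = 17.2222² / (2 × 4.116) = 296.604 / 8.232 = 36.031 m.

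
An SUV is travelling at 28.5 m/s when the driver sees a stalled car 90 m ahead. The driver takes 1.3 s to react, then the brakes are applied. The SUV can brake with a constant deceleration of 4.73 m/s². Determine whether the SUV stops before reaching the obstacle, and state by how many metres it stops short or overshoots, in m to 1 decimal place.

No — it overshoots by 32.9 m

Reaction distance = 28.5000 × 1.3 = 37.050 m.
Braking distance = v²/(2a) = 812.250 / 9.460 = 85.862 m.
Total stopping distance = 37.050 + 85.862 = 122.912 m, vs 90 m available — it cannot stop in time and overshoots by 122.912 − 90 = 32.912 m.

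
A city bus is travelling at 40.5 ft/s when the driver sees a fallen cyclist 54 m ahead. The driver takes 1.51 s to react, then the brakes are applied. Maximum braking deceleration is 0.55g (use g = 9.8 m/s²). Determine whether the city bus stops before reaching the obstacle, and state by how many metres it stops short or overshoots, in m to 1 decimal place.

40.5 ft/s × 0.3048 = 12.3444 m/s.
a = 0.55 × 9.8 = 5.390 m/s².
Reaction distance = 12.3444 × 1.51 = 18.640 m.
Braking distance = v²/(2a) = 152.384 / 10.780 = 14.136 m.
Total stopping distance = 18.640 + 14.136 = 32.776 m, vs 54 m available — it stops with 54 − 32.776 = 21.224 m to spare.

Yes — it stops 21.2 m short of the obstacle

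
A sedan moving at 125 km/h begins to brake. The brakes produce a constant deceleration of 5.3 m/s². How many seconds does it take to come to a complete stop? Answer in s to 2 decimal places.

Braking time ≈ 6.55 s

125 km/h ÷ 3.6 = 34.7222 m/s.
Braking time = v/a = 34.7222 / 5.300 = 6.551 s.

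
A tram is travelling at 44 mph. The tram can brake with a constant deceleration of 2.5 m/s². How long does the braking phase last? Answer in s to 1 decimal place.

44 mph × 0.44704 = 19.6698 m/s.
Braking time = v/a = 19.6698 / 2.500 = 7.868 s.

Braking time ≈ 7.9 s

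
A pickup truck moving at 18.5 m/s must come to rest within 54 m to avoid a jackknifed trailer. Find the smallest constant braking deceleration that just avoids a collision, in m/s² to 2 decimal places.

Required deceleration ≈ 3.17 m/s²

v² = 2a·d ⇒ a = v²/(2d) = 18.5000² / (2 × 54.000) = 342.250 / 108.000 = 3.1690 m/s².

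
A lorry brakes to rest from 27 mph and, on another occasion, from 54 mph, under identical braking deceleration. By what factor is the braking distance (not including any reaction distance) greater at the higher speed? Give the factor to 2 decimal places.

Factor ≈ 4.00

Braking distance d = v²/(2a), so with a fixed, d ∝ v².
Factor = (54/27)² = 2.0000² = 4.0000.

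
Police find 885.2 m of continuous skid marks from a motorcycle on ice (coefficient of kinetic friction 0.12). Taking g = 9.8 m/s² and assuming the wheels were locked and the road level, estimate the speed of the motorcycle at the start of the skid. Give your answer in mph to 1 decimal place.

Deceleration a = μg = 0.12 × 9.8 = 1.176 m/s².
v = √(2a·d) = √(2 × 1.176 × 885.2) = √2081.990 = 45.6288 m/s.
= 45.6288 ÷ 0.44704 = 102.069 mph.

Initial speed ≈ 102.1 mph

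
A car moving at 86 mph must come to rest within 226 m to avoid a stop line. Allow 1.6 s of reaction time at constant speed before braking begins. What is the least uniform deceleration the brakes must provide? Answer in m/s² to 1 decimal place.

86 mph × 0.44704 = 38.4454 m/s.
Distance covered during reaction = 38.4454 × 1.6 = 61.513 m.
Distance available for braking: 226 − 61.513 = 164.487 m.
v² = 2a·d ⇒ a = v²/(2d) = 38.4454² / (2 × 164.487) = 1478.049 / 328.974 = 4.4929 m/s².

Required deceleration ≈ 4.5 m/s²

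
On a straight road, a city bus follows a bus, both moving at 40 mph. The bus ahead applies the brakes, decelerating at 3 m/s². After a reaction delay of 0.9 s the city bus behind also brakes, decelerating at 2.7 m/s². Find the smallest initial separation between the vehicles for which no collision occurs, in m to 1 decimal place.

40 mph × 0.44704 = 17.8816 m/s.
Leader travels v²/(2a_L) = 319.752 / 6.000 = 53.292 m before stopping.
Follower covers v·t_r = 17.8816 × 0.9 = 16.093 m while reacting, then v²/(2a_F) = 319.752 / 5.400 = 59.213 m while braking, for a total of 16.093 + 59.213 = 75.306 m.
Since a_F ≤ a_L and the follower starts braking later, the follower is never slower than the leader, so the closest approach is when both have stopped.
Minimum gap = 75.306 − 53.292 = 22.014 m.

Minimum gap ≈ 22.0 m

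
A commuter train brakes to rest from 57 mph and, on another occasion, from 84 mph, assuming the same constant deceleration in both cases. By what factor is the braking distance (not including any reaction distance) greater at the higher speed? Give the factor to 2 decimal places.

Braking distance d = v²/(2a), so with a fixed, d ∝ v².
Factor = (84/57)² = 1.4737² = 2.1718.

Factor ≈ 2.17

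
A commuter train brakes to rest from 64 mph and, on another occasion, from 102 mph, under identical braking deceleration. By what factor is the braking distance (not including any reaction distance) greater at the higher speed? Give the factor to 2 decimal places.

Braking distance d = v²/(2a), so with a fixed, d ∝ v².
Factor = (102/64)² = 1.5938² = 2.5402.

Factor ≈ 2.54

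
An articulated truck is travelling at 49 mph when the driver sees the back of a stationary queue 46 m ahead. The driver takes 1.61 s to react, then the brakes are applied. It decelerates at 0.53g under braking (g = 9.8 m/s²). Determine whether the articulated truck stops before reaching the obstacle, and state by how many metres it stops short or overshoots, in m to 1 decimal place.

49 mph × 0.44704 = 21.9050 m/s.
a = 0.53 × 9.8 = 5.194 m/s².
Reaction distance = 21.9050 × 1.61 = 35.267 m.
Braking distance = v²/(2a) = 479.829 / 10.388 = 46.191 m.
Total stopping distance = 35.267 + 46.191 = 81.458 m, vs 46 m available — it cannot stop in time and overshoots by 81.458 − 46 = 35.458 m.

No — it overshoots by 35.5 m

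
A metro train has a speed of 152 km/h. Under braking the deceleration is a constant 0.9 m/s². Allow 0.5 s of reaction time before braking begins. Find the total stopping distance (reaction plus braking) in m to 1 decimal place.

152 km/h ÷ 3.6 = 42.2222 m/s.
Reaction distance = v·t_r = 42.2222 × 0.5 = 21.111 m.
Braking distance = v²/(2a) = 42.2222² / (2 × 0.900) = 1782.714 / 1.800 = 990.397 m.
Total = 21.111 + 990.397 = 1011.508 m.

Total stopping distance ≈ 1011.5 m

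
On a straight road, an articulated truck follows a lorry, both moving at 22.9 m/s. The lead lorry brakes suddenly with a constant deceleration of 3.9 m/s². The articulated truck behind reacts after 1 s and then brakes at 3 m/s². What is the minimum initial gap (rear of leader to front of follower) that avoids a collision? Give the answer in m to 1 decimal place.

Leader travels v²/(2a_L) = 524.410 / 7.800 = 67.232 m before stopping.
Follower covers v·t_r = 22.9000 × 1 = 22.900 m while reacting, then v²/(2a_F) = 524.410 / 6.000 = 87.402 m while braking, for a total of 22.900 + 87.402 = 110.302 m.
Since a_F ≤ a_L and the follower starts braking later, the follower is never slower than the leader, so the closest approach is when both have stopped.
Minimum gap = 110.302 − 67.232 = 43.070 m.

Minimum gap ≈ 43.1 m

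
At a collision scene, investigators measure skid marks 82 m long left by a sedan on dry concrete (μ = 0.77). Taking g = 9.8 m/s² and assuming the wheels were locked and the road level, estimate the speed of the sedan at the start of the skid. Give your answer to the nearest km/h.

Initial speed ≈ 127 km/h

Deceleration a = μg = 0.77 × 9.8 = 7.546 m/s².
v = √(2a·d) = √(2 × 7.546 × 82) = √1237.544 = 35.1787 m/s.
= 35.1787 × 3.6 = 126.643 km/h.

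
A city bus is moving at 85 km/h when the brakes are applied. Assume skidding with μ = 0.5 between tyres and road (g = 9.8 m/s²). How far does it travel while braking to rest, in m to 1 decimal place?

Braking distance ≈ 56.9 m

85 km/h ÷ 3.6 = 23.6111 m/s.
a = μg = 0.5 × 9.8 = 4.900 m/s².
Braking distance = v²/(2a) = 23.6111² / (2 × 4.900) = 557.484 / 9.800 = 56.886 m.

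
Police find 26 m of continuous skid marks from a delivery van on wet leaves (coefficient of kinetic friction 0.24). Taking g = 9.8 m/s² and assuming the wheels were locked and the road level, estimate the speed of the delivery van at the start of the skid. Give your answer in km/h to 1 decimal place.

Deceleration a = μg = 0.24 × 9.8 = 2.352 m/s².
v = √(2a·d) = √(2 × 2.352 × 26) = √122.304 = 11.0591 m/s.
= 11.0591 × 3.6 = 39.813 km/h.

Initial speed ≈ 39.8 km/h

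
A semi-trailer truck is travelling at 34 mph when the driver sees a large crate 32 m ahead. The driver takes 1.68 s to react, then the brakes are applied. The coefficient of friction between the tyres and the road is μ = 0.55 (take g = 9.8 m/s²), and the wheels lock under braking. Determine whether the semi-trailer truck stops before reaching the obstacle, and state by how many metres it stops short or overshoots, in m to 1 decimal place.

No — it overshoots by 15.0 m

34 mph × 0.44704 = 15.1994 m/s.
a = μg = 0.55 × 9.8 = 5.390 m/s².
Reaction distance = 15.1994 × 1.68 = 25.535 m.
Braking distance = v²/(2a) = 231.022 / 10.780 = 21.431 m.
Total stopping distance = 25.535 + 21.431 = 46.966 m, vs 32 m available — it cannot stop in time and overshoots by 46.966 − 32 = 14.966 m.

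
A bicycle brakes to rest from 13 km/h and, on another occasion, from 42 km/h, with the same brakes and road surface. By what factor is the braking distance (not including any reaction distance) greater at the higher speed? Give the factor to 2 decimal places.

Braking distance d = v²/(2a), so with a fixed, d ∝ v².
Factor = (42/13)² = 3.2308² = 10.4381.

Factor ≈ 10.44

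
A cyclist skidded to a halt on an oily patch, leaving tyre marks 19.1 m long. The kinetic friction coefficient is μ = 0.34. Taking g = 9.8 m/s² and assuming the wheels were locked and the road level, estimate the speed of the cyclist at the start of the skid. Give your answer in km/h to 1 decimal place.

Deceleration a = μg = 0.34 × 9.8 = 3.332 m/s².
v = √(2a·d) = √(2 × 3.332 × 19.1) = √127.282 = 11.2819 m/s.
= 11.2819 × 3.6 = 40.615 km/h.

Initial speed ≈ 40.6 km/h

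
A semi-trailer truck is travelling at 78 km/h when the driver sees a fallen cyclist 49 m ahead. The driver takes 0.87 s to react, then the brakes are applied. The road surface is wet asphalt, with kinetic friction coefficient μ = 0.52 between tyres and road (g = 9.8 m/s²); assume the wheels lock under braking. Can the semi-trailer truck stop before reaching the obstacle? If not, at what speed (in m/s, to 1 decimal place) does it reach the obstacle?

78 km/h ÷ 3.6 = 21.6667 m/s.
a = μg = 0.52 × 9.8 = 5.096 m/s².
Reaction distance = 21.6667 × 0.87 = 18.850 m.
Braking distance needed to stop: v²/(2a) = 469.446 / 10.192 = 46.060 m, so total needed = 18.850 + 46.060 = 64.910 m > 49 m — it cannot stop.
Distance remaining when braking begins: 49 − 18.850 = 30.150 m.
v² = v₀² − 2a·d = 469.446 − 2 × 5.096 × 30.150 = 162.157 m²/s².
v = √162.157 = 12.734 m/s.

No — it strikes the obstacle at 12.7 m/s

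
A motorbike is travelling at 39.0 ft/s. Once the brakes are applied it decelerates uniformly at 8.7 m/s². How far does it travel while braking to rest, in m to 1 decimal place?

Braking distance ≈ 8.1 m

39 ft/s × 0.3048 = 11.8872 m/s.
Braking distance = v²/(2a) = 11.8872² / (2 × 8.700) = 141.306 / 17.400 = 8.121 m.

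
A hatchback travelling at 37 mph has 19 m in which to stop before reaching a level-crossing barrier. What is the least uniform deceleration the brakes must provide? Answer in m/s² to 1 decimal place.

Required deceleration ≈ 7.2 m/s²

37 mph × 0.44704 = 16.5405 m/s.
v² = 2a·d ⇒ a = v²/(2d) = 16.5405² / (2 × 19.000) = 273.588 / 38.000 = 7.1997 m/s².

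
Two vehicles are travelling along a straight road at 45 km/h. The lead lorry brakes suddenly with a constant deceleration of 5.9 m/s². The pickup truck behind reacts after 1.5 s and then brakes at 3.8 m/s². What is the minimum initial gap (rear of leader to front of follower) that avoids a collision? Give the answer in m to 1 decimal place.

Minimum gap ≈ 26.1 m

45 km/h ÷ 3.6 = 12.5000 m/s.
Leader travels v²/(2a_L) = 156.250 / 11.800 = 13.242 m before stopping.
Follower covers v·t_r = 12.5000 × 1.5 = 18.750 m while reacting, then v²/(2a_F) = 156.250 / 7.600 = 20.559 m while braking, for a total of 18.750 + 20.559 = 39.309 m.
Since a_F ≤ a_L and the follower starts braking later, the follower is never slower than the leader, so the closest approach is when both have stopped.
Minimum gap = 39.309 − 13.242 = 26.067 m.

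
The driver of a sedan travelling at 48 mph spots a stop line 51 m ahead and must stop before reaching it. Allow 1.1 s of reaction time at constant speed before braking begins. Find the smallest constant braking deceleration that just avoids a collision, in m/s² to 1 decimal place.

48 mph × 0.44704 = 21.4579 m/s.
Distance covered during reaction = 21.4579 × 1.1 = 23.604 m.
Distance available for braking: 51 − 23.604 = 27.396 m.
v² = 2a·d ⇒ a = v²/(2d) = 21.4579² / (2 × 27.396) = 460.441 / 54.792 = 8.4034 m/s².

Required deceleration ≈ 8.4 m/s²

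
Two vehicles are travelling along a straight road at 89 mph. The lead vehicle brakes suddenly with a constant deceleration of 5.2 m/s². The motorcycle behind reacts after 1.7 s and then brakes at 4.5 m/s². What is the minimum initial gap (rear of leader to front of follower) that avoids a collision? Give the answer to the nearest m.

Minimum gap ≈ 91 m

89 mph × 0.44704 = 39.7866 m/s.
Leader travels v²/(2a_L) = 1582.974 / 10.400 = 152.209 m before stopping.
Follower covers v·t_r = 39.7866 × 1.7 = 67.637 m while reacting, then v²/(2a_F) = 1582.974 / 9.000 = 175.886 m while braking, for a total of 67.637 + 175.886 = 243.523 m.
Since a_F ≤ a_L and the follower starts braking later, the follower is never slower than the leader, so the closest approach is when both have stopped.
Minimum gap = 243.523 − 152.209 = 91.314 m.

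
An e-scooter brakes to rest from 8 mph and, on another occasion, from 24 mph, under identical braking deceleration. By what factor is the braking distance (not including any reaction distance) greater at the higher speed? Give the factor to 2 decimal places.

Factor ≈ 9.00

Braking distance d = v²/(2a), so with a fixed, d ∝ v².
Factor = (24/8)² = 3.0000² = 9.0000.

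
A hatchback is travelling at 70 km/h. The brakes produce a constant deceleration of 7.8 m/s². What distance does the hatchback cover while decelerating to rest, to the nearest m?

70 km/h ÷ 3.6 = 19.4444 m/s.
Braking distance = v²/(2a) = 19.4444² / (2 × 7.800) = 378.085 / 15.600 = 24.236 m.

Braking distance ≈ 24 m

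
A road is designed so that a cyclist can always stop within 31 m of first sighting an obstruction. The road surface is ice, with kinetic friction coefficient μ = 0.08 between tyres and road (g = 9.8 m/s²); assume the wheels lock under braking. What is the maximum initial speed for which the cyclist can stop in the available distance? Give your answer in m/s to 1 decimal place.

a = μg = 0.08 × 9.8 = 0.784 m/s².
v²/(2a) = d ⇒ v = √(2 × 0.784 × 31) = √48.61 = 6.9721 m/s.

Maximum speed ≈ 7.0 m/s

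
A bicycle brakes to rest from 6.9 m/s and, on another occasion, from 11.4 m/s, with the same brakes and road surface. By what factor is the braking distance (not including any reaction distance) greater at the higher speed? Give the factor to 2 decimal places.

Factor ≈ 2.73

Braking distance d = v²/(2a), so with a fixed, d ∝ v².
Factor = (11.4/6.9)² = 1.6522² = 2.7298.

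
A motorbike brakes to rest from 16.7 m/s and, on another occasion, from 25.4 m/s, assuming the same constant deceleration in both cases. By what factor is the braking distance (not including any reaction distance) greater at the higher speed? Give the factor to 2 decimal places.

Factor ≈ 2.31

Braking distance d = v²/(2a), so with a fixed, d ∝ v².
Factor = (25.4/16.7)² = 1.5210² = 2.3134.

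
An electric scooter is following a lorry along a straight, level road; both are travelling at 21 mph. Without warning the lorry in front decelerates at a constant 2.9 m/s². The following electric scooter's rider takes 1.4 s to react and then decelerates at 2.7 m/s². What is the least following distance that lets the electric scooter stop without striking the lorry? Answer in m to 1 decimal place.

Minimum gap ≈ 14.3 m

21 mph × 0.44704 = 9.3878 m/s.
Leader travels v²/(2a_L) = 88.131 / 5.800 = 15.195 m before stopping.
Follower covers v·t_r = 9.3878 × 1.4 = 13.143 m while reacting, then v²/(2a_F) = 88.131 / 5.400 = 16.321 m while braking, for a total of 13.143 + 16.321 = 29.464 m.
Since a_F ≤ a_L and the follower starts braking later, the follower is never slower than the leader, so the closest approach is when both have stopped.
Minimum gap = 29.464 − 15.195 = 14.269 m.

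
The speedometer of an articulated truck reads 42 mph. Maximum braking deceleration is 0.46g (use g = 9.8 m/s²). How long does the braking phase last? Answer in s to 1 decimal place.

Braking time ≈ 4.2 s

42 mph × 0.44704 = 18.7757 m/s.
a = 0.46 × 9.8 = 4.508 m/s².
Braking time = v/a = 18.7757 / 4.508 = 4.165 s.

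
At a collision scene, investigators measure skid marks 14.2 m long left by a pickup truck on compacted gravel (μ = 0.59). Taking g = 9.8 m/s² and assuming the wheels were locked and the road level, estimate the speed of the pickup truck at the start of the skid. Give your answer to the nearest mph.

Initial speed ≈ 29 mph

Deceleration a = μg = 0.59 × 9.8 = 5.782 m/s².
v = √(2a·d) = √(2 × 5.782 × 14.2) = √164.209 = 12.8144 m/s.
= 12.8144 ÷ 0.44704 = 28.665 mph.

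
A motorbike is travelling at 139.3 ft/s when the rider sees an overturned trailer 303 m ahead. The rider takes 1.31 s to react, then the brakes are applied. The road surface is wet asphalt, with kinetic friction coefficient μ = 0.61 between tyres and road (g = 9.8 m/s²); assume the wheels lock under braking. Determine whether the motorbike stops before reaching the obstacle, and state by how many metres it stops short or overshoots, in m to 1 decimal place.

139.3 ft/s × 0.3048 = 42.4586 m/s.
a = μg = 0.61 × 9.8 = 5.978 m/s².
Reaction distance = 42.4586 × 1.31 = 55.621 m.
Braking distance = v²/(2a) = 1802.733 / 11.956 = 150.781 m.
Total stopping distance = 55.621 + 150.781 = 206.402 m, vs 303 m available — it stops with 303 − 206.402 = 96.598 m to spare.

Yes — it stops 96.6 m short of the obstacle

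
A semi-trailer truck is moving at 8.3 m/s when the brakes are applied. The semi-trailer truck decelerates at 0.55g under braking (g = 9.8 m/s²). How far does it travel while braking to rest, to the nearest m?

Braking distance ≈ 6 m

a = 0.55 × 9.8 = 5.390 m/s².
Braking distance = v²/(2a) = 8.3000² / (2 × 5.390) = 68.890 / 10.780 = 6.391 m.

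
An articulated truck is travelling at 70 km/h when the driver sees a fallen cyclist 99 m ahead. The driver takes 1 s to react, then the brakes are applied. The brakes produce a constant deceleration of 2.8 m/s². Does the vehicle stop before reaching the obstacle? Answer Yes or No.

Yes

70 km/h ÷ 3.6 = 19.4444 m/s.
Reaction distance = 19.4444 × 1 = 19.444 m.
Braking distance = v²/(2a) = 378.085 / 5.600 = 67.515 m.
Total stopping distance = 19.444 + 67.515 = 86.959 m, vs 99 m available — it stops with 99 − 86.959 = 12.041 m to spare.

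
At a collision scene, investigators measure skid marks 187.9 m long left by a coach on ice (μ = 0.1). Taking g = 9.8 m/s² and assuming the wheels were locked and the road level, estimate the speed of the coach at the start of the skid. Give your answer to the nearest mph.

Deceleration a = μg = 0.1 × 9.8 = 0.980 m/s².
v = √(2a·d) = √(2 × 0.980 × 187.9) = √368.284 = 19.1907 m/s.
= 19.1907 ÷ 0.44704 = 42.928 mph.

Initial speed ≈ 43 mph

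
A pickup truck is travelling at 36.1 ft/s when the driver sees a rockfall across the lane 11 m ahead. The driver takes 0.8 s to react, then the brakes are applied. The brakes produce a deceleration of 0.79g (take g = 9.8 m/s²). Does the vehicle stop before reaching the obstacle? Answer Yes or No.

36.1 ft/s × 0.3048 = 11.0033 m/s.
a = 0.79 × 9.8 = 7.742 m/s².
Reaction distance = 11.0033 × 0.8 = 8.803 m.
Braking distance = v²/(2a) = 121.073 / 15.484 = 7.819 m.
Total stopping distance = 8.803 + 7.819 = 16.622 m, vs 11 m available — it cannot stop in time and overshoots by 16.622 − 11 = 5.622 m.

No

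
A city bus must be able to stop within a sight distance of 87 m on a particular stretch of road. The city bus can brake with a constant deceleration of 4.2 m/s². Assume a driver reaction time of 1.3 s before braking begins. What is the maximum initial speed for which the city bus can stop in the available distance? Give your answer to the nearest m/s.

Maximum speed ≈ 22 m/s

Stopping distance: v·t_r + v²/(2a) = 87 with t_r = 1.3 s and a = 4.200 m/s².
So v² + 10.920 v − 730.80 = 0.
Positive root: v = −a·t_r + √((a·t_r)² + 2a·d) = −5.460 + √(29.812 + 730.80) = 22.1192 m/s.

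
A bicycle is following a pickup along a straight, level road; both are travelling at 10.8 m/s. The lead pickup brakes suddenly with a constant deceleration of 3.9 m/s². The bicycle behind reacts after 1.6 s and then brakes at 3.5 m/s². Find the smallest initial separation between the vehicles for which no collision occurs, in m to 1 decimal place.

Leader travels v²/(2a_L) = 116.640 / 7.800 = 14.954 m before stopping.
Follower covers v·t_r = 10.8000 × 1.6 = 17.280 m while reacting, then v²/(2a_F) = 116.640 / 7.000 = 16.663 m while braking, for a total of 17.280 + 16.663 = 33.943 m.
Since a_F ≤ a_L and the follower starts braking later, the follower is never slower than the leader, so the closest approach is when both have stopped.
Minimum gap = 33.943 − 14.954 = 18.989 m.

Minimum gap ≈ 19.0 m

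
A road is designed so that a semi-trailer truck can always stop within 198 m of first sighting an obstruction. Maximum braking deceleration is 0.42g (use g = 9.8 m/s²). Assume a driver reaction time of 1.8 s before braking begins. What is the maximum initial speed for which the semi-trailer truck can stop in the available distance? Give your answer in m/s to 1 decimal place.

Maximum speed ≈ 33.6 m/s

a = 0.42 × 9.8 = 4.116 m/s².
Stopping distance: v·t_r + v²/(2a) = 198 with t_r = 1.8 s and a = 4.116 m/s².
So v² + 14.818 v − 1629.94 = 0.
Positive root: v = −a·t_r + √((a·t_r)² + 2a·d) = −7.409 + √(54.893 + 1629.94) = 33.6377 m/s.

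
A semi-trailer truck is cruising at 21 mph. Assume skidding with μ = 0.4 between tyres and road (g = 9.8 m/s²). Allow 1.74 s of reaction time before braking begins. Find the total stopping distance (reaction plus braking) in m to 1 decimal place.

Total stopping distance ≈ 27.6 m

21 mph × 0.44704 = 9.3878 m/s.
a = μg = 0.4 × 9.8 = 3.920 m/s².
Reaction distance = v·t_r = 9.3878 × 1.74 = 16.335 m.
Braking distance = v²/(2a) = 9.3878² / (2 × 3.920) = 88.131 / 7.840 = 11.241 m.
Total = 16.335 + 11.241 = 27.576 m.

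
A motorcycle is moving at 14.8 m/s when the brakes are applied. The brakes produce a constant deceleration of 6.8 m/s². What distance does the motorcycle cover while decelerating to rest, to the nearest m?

Braking distance = v²/(2a) = 14.8000² / (2 × 6.800) = 219.040 / 13.600 = 16.106 m.

Braking distance ≈ 16 m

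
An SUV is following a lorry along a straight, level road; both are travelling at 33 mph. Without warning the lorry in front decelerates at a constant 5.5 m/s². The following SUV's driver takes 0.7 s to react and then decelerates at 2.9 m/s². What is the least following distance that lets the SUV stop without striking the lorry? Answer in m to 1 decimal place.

Minimum gap ≈ 28.1 m

33 mph × 0.44704 = 14.7523 m/s.
Leader travels v²/(2a_L) = 217.630 / 11.000 = 19.785 m before stopping.
Follower covers v·t_r = 14.7523 × 0.7 = 10.327 m while reacting, then v²/(2a_F) = 217.630 / 5.800 = 37.522 m while braking, for a total of 10.327 + 37.522 = 47.849 m.
Since a_F ≤ a_L and the follower starts braking later, the follower is never slower than the leader, so the closest approach is when both have stopped.
Minimum gap = 47.849 − 19.785 = 28.064 m.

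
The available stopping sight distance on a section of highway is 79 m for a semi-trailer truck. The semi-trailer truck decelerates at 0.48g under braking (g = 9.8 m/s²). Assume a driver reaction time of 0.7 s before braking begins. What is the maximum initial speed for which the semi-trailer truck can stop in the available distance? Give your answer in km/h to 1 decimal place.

a = 0.48 × 9.8 = 4.704 m/s².
Stopping distance: v·t_r + v²/(2a) = 79 with t_r = 0.7 s and a = 4.704 m/s².
So v² + 6.586 v − 743.23 = 0.
Positive root: v = −a·t_r + √((a·t_r)² + 2a·d) = −3.293 + √(10.844 + 743.23) = 24.1674 m/s.
24.1674 m/s × 3.6 = 87.003 km/h.

Maximum speed ≈ 87.0 km/h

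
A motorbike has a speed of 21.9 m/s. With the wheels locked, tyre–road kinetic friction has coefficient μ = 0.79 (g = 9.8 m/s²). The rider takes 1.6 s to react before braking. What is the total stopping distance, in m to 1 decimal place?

Total stopping distance ≈ 66.0 m

a = μg = 0.79 × 9.8 = 7.742 m/s².
Reaction distance = v·t_r = 21.9000 × 1.6 = 35.040 m.
Braking distance = v²/(2a) = 21.9000² / (2 × 7.742) = 479.610 / 15.484 = 30.975 m.
Total = 35.040 + 30.975 = 66.015 m.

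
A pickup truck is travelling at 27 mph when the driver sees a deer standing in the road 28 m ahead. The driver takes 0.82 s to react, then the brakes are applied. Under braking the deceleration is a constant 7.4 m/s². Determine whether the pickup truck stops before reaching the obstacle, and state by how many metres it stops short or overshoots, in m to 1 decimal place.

Yes — it stops 8.3 m short of the obstacle

27 mph × 0.44704 = 12.0701 m/s.
Reaction distance = 12.0701 × 0.82 = 9.897 m.
Braking distance = v²/(2a) = 145.687 / 14.800 = 9.844 m.
Total stopping distance = 9.897 + 9.844 = 19.741 m, vs 28 m available — it stops with 28 − 19.741 = 8.259 m to spare.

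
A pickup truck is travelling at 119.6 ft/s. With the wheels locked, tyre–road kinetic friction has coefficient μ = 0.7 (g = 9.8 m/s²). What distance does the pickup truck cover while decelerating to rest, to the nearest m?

Braking distance ≈ 97 m

119.6 ft/s × 0.3048 = 36.4541 m/s.
a = μg = 0.7 × 9.8 = 6.860 m/s².
Braking distance = v²/(2a) = 36.4541² / (2 × 6.860) = 1328.901 / 13.720 = 96.859 m.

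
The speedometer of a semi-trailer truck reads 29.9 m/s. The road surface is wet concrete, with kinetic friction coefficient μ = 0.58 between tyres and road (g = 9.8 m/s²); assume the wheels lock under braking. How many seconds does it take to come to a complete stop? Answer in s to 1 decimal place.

a = μg = 0.58 × 9.8 = 5.684 m/s².
Braking time = v/a = 29.9000 / 5.684 = 5.260 s.

Braking time ≈ 5.3 s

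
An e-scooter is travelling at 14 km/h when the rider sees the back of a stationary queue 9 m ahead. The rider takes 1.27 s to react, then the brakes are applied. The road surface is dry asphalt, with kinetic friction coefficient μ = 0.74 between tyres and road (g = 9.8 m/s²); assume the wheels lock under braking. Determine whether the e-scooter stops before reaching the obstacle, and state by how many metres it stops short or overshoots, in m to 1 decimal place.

Yes — it stops 3.0 m short of the obstacle

14 km/h ÷ 3.6 = 3.8889 m/s.
a = μg = 0.74 × 9.8 = 7.252 m/s².
Reaction distance = 3.8889 × 1.27 = 4.939 m.
Braking distance = v²/(2a) = 15.124 / 14.504 = 1.043 m.
Total stopping distance = 4.939 + 1.043 = 5.982 m, vs 9 m available — it stops with 9 − 5.982 = 3.018 m to spare.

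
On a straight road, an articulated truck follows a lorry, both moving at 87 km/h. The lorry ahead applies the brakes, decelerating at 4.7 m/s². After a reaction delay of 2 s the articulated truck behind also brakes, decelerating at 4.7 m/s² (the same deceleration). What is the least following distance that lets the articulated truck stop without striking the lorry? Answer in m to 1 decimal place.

87 km/h ÷ 3.6 = 24.1667 m/s.
Leader travels v²/(2a_L) = 584.029 / 9.400 = 62.131 m before stopping.
Follower covers v·t_r = 24.1667 × 2 = 48.333 m while reacting, then v²/(2a_F) = 584.029 / 9.400 = 62.131 m while braking, for a total of 48.333 + 62.131 = 110.464 m.
Since a_F ≤ a_L and the follower starts braking later, the follower is never slower than the leader, so the closest approach is when both have stopped.
Minimum gap = 110.464 − 62.131 = 48.333 m.

Minimum gap ≈ 48.3 m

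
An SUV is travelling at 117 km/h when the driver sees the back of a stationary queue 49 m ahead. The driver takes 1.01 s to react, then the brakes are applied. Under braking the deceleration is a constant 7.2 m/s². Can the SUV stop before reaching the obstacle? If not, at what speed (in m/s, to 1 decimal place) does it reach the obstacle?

No — it strikes the obstacle at 28.7 m/s

117 km/h ÷ 3.6 = 32.5000 m/s.
Reaction distance = 32.5000 × 1.01 = 32.825 m.
Braking distance needed to stop: v²/(2a) = 1056.250 / 14.400 = 73.351 m, so total needed = 32.825 + 73.351 = 106.176 m > 49 m — it cannot stop.
Distance remaining when braking begins: 49 − 32.825 = 16.175 m.
v² = v₀² − 2a·d = 1056.250 − 2 × 7.200 × 16.175 = 823.330 m²/s².
v = √823.330 = 28.694 m/s.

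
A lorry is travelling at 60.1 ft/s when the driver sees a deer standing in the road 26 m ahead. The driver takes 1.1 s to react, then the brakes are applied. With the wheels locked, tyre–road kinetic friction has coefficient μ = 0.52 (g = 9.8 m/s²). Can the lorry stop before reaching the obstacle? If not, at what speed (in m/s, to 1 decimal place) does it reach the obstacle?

No — it strikes the obstacle at 16.6 m/s

60.1 ft/s × 0.3048 = 18.3185 m/s.
a = μg = 0.52 × 9.8 = 5.096 m/s².
Reaction distance = 18.3185 × 1.1 = 20.150 m.
Braking distance needed to stop: v²/(2a) = 335.567 / 10.192 = 32.925 m, so total needed = 20.150 + 32.925 = 53.075 m > 26 m — it cannot stop.
Distance remaining when braking begins: 26 − 20.150 = 5.850 m.
v² = v₀² − 2a·d = 335.567 − 2 × 5.096 × 5.850 = 275.944 m²/s².
v = √275.944 = 16.612 m/s.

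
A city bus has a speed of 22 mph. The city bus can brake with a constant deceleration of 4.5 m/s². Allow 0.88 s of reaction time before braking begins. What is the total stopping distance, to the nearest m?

22 mph × 0.44704 = 9.8349 m/s.
Reaction distance = v·t_r = 9.8349 × 0.88 = 8.655 m.
Braking distance = v²/(2a) = 9.8349² / (2 × 4.500) = 96.725 / 9.000 = 10.747 m.
Total = 8.655 + 10.747 = 19.402 m.

Total stopping distance ≈ 19 m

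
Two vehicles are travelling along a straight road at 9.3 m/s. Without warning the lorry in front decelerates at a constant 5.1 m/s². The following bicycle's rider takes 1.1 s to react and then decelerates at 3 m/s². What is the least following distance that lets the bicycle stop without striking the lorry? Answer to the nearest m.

Leader travels v²/(2a_L) = 86.490 / 10.200 = 8.479 m before stopping.
Follower covers v·t_r = 9.3000 × 1.1 = 10.230 m while reacting, then v²/(2a_F) = 86.490 / 6.000 = 14.415 m while braking, for a total of 10.230 + 14.415 = 24.645 m.
Since a_F ≤ a_L and the follower starts braking later, the follower is never slower than the leader, so the closest approach is when both have stopped.
Minimum gap = 24.645 − 8.479 = 16.166 m.

Minimum gap ≈ 16 m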